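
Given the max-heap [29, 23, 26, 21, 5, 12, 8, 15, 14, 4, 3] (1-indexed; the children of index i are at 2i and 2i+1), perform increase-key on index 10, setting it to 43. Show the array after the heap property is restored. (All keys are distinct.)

set index 10 from 4 to 43 → [29, 23, 26, 21, 5, 12, 8, 15, 14, 43, 3]
43 > parent 5 at index 5, swap → [29, 23, 26, 21, 43, 12, 8, 15, 14, 5, 3]
43 > parent 23 at index 2, swap → [29, 43, 26, 21, 23, 12, 8, 15, 14, 5, 3]
43 > parent 29 at index 1, swap → [43, 29, 26, 21, 23, 12, 8, 15, 14, 5, 3]

[43, 29, 26, 21, 23, 12, 8, 15, 14, 5, 3]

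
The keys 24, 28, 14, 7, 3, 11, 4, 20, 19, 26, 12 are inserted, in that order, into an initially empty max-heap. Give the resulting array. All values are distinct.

Insert 24:
  append 24 at index 0 → [24] (no swap needed)
Insert 28:
  append 28 at index 1 → [24, 28]
  28 > parent 24 at index 0, swap → [28, 24]
Insert 14:
  append 14 at index 2 → [28, 24, 14] (no swap needed)
Insert 7:
  append 7 at index 3 → [28, 24, 14, 7] (no swap needed)
Insert 3:
  append 3 at index 4 → [28, 24, 14, 7, 3] (no swap needed)
Insert 11:
  append 11 at index 5 → [28, 24, 14, 7, 3, 11] (no swap needed)
Insert 4:
  append 4 at index 6 → [28, 24, 14, 7, 3, 11, 4] (no swap needed)
Insert 20:
  append 20 at index 7 → [28, 24, 14, 7, 3, 11, 4, 20]
  20 > parent 7 at index 3, swap → [28, 24, 14, 20, 3, 11, 4, 7]
Insert 19:
  append 19 at index 8 → [28, 24, 14, 20, 3, 11, 4, 7, 19] (no swap needed)
Insert 26:
  append 26 at index 9 → [28, 24, 14, 20, 3, 11, 4, 7, 19, 26]
  26 > parent 3 at index 4, swap → [28, 24, 14, 20, 26, 11, 4, 7, 19, 3]
  26 > parent 24 at index 1, swap → [28, 26, 14, 20, 24, 11, 4, 7, 19, 3]
Insert 12:
  append 12 at index 10 → [28, 26, 14, 20, 24, 11, 4, 7, 19, 3, 12] (no swap needed)

[28, 26, 14, 20, 24, 11, 4, 7, 19, 3, 12]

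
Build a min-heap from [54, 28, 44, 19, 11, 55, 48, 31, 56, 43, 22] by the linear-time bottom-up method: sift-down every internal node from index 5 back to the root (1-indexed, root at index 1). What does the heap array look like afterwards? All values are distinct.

sift down from index 5: already satisfies heap property
sift down from index 4: already satisfies heap property
sift down from index 3: already satisfies heap property
sift down from index 2:
  28 vs smaller child 11 at index 5, swap → [54, 11, 44, 19, 28, 55, 48, 31, 56, 43, 22]
  28 vs smaller child 22 at index 11, swap → [54, 11, 44, 19, 22, 55, 48, 31, 56, 43, 28]
sift down from index 1:
  54 vs smaller child 11 at index 2, swap → [11, 54, 44, 19, 22, 55, 48, 31, 56, 43, 28]
  54 vs smaller child 19 at index 4, swap → [11, 19, 44, 54, 22, 55, 48, 31, 56, 43, 28]
  54 vs smaller child 31 at index 8, swap → [11, 19, 44, 31, 22, 55, 48, 54, 56, 43, 28]

[11, 19, 44, 31, 22, 55, 48, 54, 56, 43, 28]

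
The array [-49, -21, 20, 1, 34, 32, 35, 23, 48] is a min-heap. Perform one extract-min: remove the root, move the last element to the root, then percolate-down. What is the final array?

remove root -49; move last element 48 to root → [48, -21, 20, 1, 34, 32, 35, 23]
48 vs smaller child -21 at index 1, swap → [-21, 48, 20, 1, 34, 32, 35, 23]
48 vs smaller child 1 at index 3, swap → [-21, 1, 20, 48, 34, 32, 35, 23]
48 vs only child 23 at index 7, swap → [-21, 1, 20, 23, 34, 32, 35, 48]

[-21, 1, 20, 23, 34, 32, 35, 48]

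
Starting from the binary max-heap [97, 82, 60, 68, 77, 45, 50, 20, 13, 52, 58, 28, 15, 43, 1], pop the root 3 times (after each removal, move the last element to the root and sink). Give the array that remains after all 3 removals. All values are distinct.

[68, 58, 60, 43, 52, 45, 50, 20, 13, 15, 1, 28]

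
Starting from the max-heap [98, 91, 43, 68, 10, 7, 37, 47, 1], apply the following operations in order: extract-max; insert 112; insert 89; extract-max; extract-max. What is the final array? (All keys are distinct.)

extract-max → returns 98:
  remove root 98; move last element 1 to root → [1, 91, 43, 68, 10, 7, 37, 47]
  1 vs larger child 91 at index 1, swap → [91, 1, 43, 68, 10, 7, 37, 47]
  1 vs larger child 68 at index 3, swap → [91, 68, 43, 1, 10, 7, 37, 47]
  1 vs only child 47 at index 7, swap → [91, 68, 43, 47, 10, 7, 37, 1]
insert 112:
  append 112 at index 8 → [91, 68, 43, 47, 10, 7, 37, 1, 112]
  112 > parent 47 at index 3, swap → [91, 68, 43, 112, 10, 7, 37, 1, 47]
  112 > parent 68 at index 1, swap → [91, 112, 43, 68, 10, 7, 37, 1, 47]
  112 > parent 91 at index 0, swap → [112, 91, 43, 68, 10, 7, 37, 1, 47]
insert 89:
  append 89 at index 9 → [112, 91, 43, 68, 10, 7, 37, 1, 47, 89]
  89 > parent 10 at index 4, swap → [112, 91, 43, 68, 89, 7, 37, 1, 47, 10]
extract-max → returns 112:
  remove root 112; move last element 10 to root → [10, 91, 43, 68, 89, 7, 37, 1, 47]
  10 vs larger child 91 at index 1, swap → [91, 10, 43, 68, 89, 7, 37, 1, 47]
  10 vs larger child 89 at index 4, swap → [91, 89, 43, 68, 10, 7, 37, 1, 47]
extract-max → returns 91:
  remove root 91; move last element 47 to root → [47, 89, 43, 68, 10, 7, 37, 1]
  47 vs larger child 89 at index 1, swap → [89, 47, 43, 68, 10, 7, 37, 1]
  47 vs larger child 68 at index 3, swap → [89, 68, 43, 47, 10, 7, 37, 1]

[89, 68, 43, 47, 10, 7, 37, 1]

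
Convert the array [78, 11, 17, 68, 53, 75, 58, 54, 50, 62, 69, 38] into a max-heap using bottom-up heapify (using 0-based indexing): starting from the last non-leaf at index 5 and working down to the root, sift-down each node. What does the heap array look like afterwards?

sift down from index 5: already satisfies heap property
sift down from index 4:
  53 vs larger child 69 at index 10, swap → [78, 11, 17, 68, 69, 75, 58, 54, 50, 62, 53, 38]
sift down from index 3: already satisfies heap property
sift down from index 2:
  17 vs larger child 75 at index 5, swap → [78, 11, 75, 68, 69, 17, 58, 54, 50, 62, 53, 38]
  17 vs only child 38 at index 11, swap → [78, 11, 75, 68, 69, 38, 58, 54, 50, 62, 53, 17]
sift down from index 1:
  11 vs larger child 69 at index 4, swap → [78, 69, 75, 68, 11, 38, 58, 54, 50, 62, 53, 17]
  11 vs larger child 62 at index 9, swap → [78, 69, 75, 68, 62, 38, 58, 54, 50, 11, 53, 17]
sift down from index 0: already satisfies heap property

[78, 69, 75, 68, 62, 38, 58, 54, 50, 11, 53, 17]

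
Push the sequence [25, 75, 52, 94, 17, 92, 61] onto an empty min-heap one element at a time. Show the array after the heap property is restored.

[17, 25, 52, 94, 75, 92, 61]

Insert 25:
  append 25 at index 0 → [25] (no swap needed)
Insert 75:
  append 75 at index 1 → [25, 75] (no swap needed)
Insert 52:
  append 52 at index 2 → [25, 75, 52] (no swap needed)
Insert 94:
  append 94 at index 3 → [25, 75, 52, 94] (no swap needed)
Insert 17:
  append 17 at index 4 → [25, 75, 52, 94, 17]
  17 < parent 75 at index 1, swap → [25, 17, 52, 94, 75]
  17 < parent 25 at index 0, swap → [17, 25, 52, 94, 75]
Insert 92:
  append 92 at index 5 → [17, 25, 52, 94, 75, 92] (no swap needed)
Insert 61:
  append 61 at index 6 → [17, 25, 52, 94, 75, 92, 61] (no swap needed)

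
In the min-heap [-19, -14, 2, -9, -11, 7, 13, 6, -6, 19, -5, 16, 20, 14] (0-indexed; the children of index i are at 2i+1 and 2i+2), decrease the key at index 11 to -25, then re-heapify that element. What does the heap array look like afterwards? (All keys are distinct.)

set index 11 from 16 to -25 → [-19, -14, 2, -9, -11, 7, 13, 6, -6, 19, -5, -25, 20, 14]
-25 < parent 7 at index 5, swap → [-19, -14, 2, -9, -11, -25, 13, 6, -6, 19, -5, 7, 20, 14]
-25 < parent 2 at index 2, swap → [-19, -14, -25, -9, -11, 2, 13, 6, -6, 19, -5, 7, 20, 14]
-25 < parent -19 at index 0, swap → [-25, -14, -19, -9, -11, 2, 13, 6, -6, 19, -5, 7, 20, 14]

[-25, -14, -19, -9, -11, 2, 13, 6, -6, 19, -5, 7, 20, 14]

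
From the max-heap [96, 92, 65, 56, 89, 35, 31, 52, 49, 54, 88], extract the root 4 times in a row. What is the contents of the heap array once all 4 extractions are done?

extract-max #1 returns 96:
  remove root 96; move last element 88 to root → [88, 92, 65, 56, 89, 35, 31, 52, 49, 54]
  88 vs larger child 92 at index 1, swap → [92, 88, 65, 56, 89, 35, 31, 52, 49, 54]
  88 vs larger child 89 at index 4, swap → [92, 89, 65, 56, 88, 35, 31, 52, 49, 54]
extract-max #2 returns 92:
  remove root 92; move last element 54 to root → [54, 89, 65, 56, 88, 35, 31, 52, 49]
  54 vs larger child 89 at index 1, swap → [89, 54, 65, 56, 88, 35, 31, 52, 49]
  54 vs larger child 88 at index 4, swap → [89, 88, 65, 56, 54, 35, 31, 52, 49]
extract-max #3 returns 89:
  remove root 89; move last element 49 to root → [49, 88, 65, 56, 54, 35, 31, 52]
  49 vs larger child 88 at index 1, swap → [88, 49, 65, 56, 54, 35, 31, 52]
  49 vs larger child 56 at index 3, swap → [88, 56, 65, 49, 54, 35, 31, 52]
  49 vs only child 52 at index 7, swap → [88, 56, 65, 52, 54, 35, 31, 49]
extract-max #4 returns 88:
  remove root 88; move last element 49 to root → [49, 56, 65, 52, 54, 35, 31]
  49 vs larger child 65 at index 2, swap → [65, 56, 49, 52, 54, 35, 31]

[65, 56, 49, 52, 54, 35, 31]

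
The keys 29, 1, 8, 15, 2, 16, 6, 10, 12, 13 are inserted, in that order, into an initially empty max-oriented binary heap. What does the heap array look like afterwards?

Insert 29:
  append 29 at index 0 → [29] (no swap needed)
Insert 1:
  append 1 at index 1 → [29, 1] (no swap needed)
Insert 8:
  append 8 at index 2 → [29, 1, 8] (no swap needed)
Insert 15:
  append 15 at index 3 → [29, 1, 8, 15]
  15 > parent 1 at index 1, swap → [29, 15, 8, 1]
Insert 2:
  append 2 at index 4 → [29, 15, 8, 1, 2] (no swap needed)
Insert 16:
  append 16 at index 5 → [29, 15, 8, 1, 2, 16]
  16 > parent 8 at index 2, swap → [29, 15, 16, 1, 2, 8]
Insert 6:
  append 6 at index 6 → [29, 15, 16, 1, 2, 8, 6] (no swap needed)
Insert 10:
  append 10 at index 7 → [29, 15, 16, 1, 2, 8, 6, 10]
  10 > parent 1 at index 3, swap → [29, 15, 16, 10, 2, 8, 6, 1]
Insert 12:
  append 12 at index 8 → [29, 15, 16, 10, 2, 8, 6, 1, 12]
  12 > parent 10 at index 3, swap → [29, 15, 16, 12, 2, 8, 6, 1, 10]
Insert 13:
  append 13 at index 9 → [29, 15, 16, 12, 2, 8, 6, 1, 10, 13]
  13 > parent 2 at index 4, swap → [29, 15, 16, 12, 13, 8, 6, 1, 10, 2]

[29, 15, 16, 12, 13, 8, 6, 1, 10, 2]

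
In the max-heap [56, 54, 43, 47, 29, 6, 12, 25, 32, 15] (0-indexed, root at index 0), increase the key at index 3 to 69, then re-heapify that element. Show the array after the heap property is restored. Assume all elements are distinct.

set index 3 from 47 to 69 → [56, 54, 43, 69, 29, 6, 12, 25, 32, 15]
69 > parent 54 at index 1, swap → [56, 69, 43, 54, 29, 6, 12, 25, 32, 15]
69 > parent 56 at index 0, swap → [69, 56, 43, 54, 29, 6, 12, 25, 32, 15]

[69, 56, 43, 54, 29, 6, 12, 25, 32, 15]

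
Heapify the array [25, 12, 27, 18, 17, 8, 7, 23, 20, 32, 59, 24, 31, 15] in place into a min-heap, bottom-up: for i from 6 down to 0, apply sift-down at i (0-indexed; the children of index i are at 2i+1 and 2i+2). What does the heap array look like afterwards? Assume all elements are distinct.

sift down from index 6: already satisfies heap property
sift down from index 5: already satisfies heap property
sift down from index 4: already satisfies heap property
sift down from index 3: already satisfies heap property
sift down from index 2:
  27 vs smaller child 7 at index 6, swap → [25, 12, 7, 18, 17, 8, 27, 23, 20, 32, 59, 24, 31, 15]
  27 vs only child 15 at index 13, swap → [25, 12, 7, 18, 17, 8, 15, 23, 20, 32, 59, 24, 31, 27]
sift down from index 1: already satisfies heap property
sift down from index 0:
  25 vs smaller child 7 at index 2, swap → [7, 12, 25, 18, 17, 8, 15, 23, 20, 32, 59, 24, 31, 27]
  25 vs smaller child 8 at index 5, swap → [7, 12, 8, 18, 17, 25, 15, 23, 20, 32, 59, 24, 31, 27]
  25 vs smaller child 24 at index 11, swap → [7, 12, 8, 18, 17, 24, 15, 23, 20, 32, 59, 25, 31, 27]

[7, 12, 8, 18, 17, 24, 15, 23, 20, 32, 59, 25, 31, 27]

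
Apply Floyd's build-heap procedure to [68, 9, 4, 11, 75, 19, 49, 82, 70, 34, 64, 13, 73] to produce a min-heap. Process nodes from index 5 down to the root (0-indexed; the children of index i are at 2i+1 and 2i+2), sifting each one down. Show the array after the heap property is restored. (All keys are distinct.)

[4, 9, 13, 11, 34, 19, 49, 82, 70, 75, 64, 68, 73]

sift down from index 5:
  19 vs smaller child 13 at index 11, swap → [68, 9, 4, 11, 75, 13, 49, 82, 70, 34, 64, 19, 73]
sift down from index 4:
  75 vs smaller child 34 at index 9, swap → [68, 9, 4, 11, 34, 13, 49, 82, 70, 75, 64, 19, 73]
sift down from index 3: already satisfies heap property
sift down from index 2: already satisfies heap property
sift down from index 1: already satisfies heap property
sift down from index 0:
  68 vs smaller child 4 at index 2, swap → [4, 9, 68, 11, 34, 13, 49, 82, 70, 75, 64, 19, 73]
  68 vs smaller child 13 at index 5, swap → [4, 9, 13, 11, 34, 68, 49, 82, 70, 75, 64, 19, 73]
  68 vs smaller child 19 at index 11, swap → [4, 9, 13, 11, 34, 19, 49, 82, 70, 75, 64, 68, 73]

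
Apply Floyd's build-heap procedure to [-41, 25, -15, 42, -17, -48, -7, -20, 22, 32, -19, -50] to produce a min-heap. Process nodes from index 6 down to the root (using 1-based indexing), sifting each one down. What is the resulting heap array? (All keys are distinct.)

[-50, -20, -48, 22, -19, -41, -7, 42, 25, 32, -17, -15]

sift down from index 6:
  -48 vs only child -50 at index 12, swap → [-41, 25, -15, 42, -17, -50, -7, -20, 22, 32, -19, -48]
sift down from index 5:
  -17 vs smaller child -19 at index 11, swap → [-41, 25, -15, 42, -19, -50, -7, -20, 22, 32, -17, -48]
sift down from index 4:
  42 vs smaller child -20 at index 8, swap → [-41, 25, -15, -20, -19, -50, -7, 42, 22, 32, -17, -48]
sift down from index 3:
  -15 vs smaller child -50 at index 6, swap → [-41, 25, -50, -20, -19, -15, -7, 42, 22, 32, -17, -48]
  -15 vs only child -48 at index 12, swap → [-41, 25, -50, -20, -19, -48, -7, 42, 22, 32, -17, -15]
sift down from index 2:
  25 vs smaller child -20 at index 4, swap → [-41, -20, -50, 25, -19, -48, -7, 42, 22, 32, -17, -15]
  25 vs smaller child 22 at index 9, swap → [-41, -20, -50, 22, -19, -48, -7, 42, 25, 32, -17, -15]
sift down from index 1:
  -41 vs smaller child -50 at index 3, swap → [-50, -20, -41, 22, -19, -48, -7, 42, 25, 32, -17, -15]
  -41 vs smaller child -48 at index 6, swap → [-50, -20, -48, 22, -19, -41, -7, 42, 25, 32, -17, -15]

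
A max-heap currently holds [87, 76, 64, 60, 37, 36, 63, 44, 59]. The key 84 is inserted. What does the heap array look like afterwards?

[87, 84, 64, 60, 76, 36, 63, 44, 59, 37]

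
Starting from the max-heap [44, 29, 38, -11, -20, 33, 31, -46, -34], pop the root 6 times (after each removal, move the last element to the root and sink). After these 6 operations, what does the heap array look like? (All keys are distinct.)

[-20, -46, -34]

extract-max #1 returns 44:
  remove root 44; move last element -34 to root → [-34, 29, 38, -11, -20, 33, 31, -46]
  -34 vs larger child 38 at index 2, swap → [38, 29, -34, -11, -20, 33, 31, -46]
  -34 vs larger child 33 at index 5, swap → [38, 29, 33, -11, -20, -34, 31, -46]
extract-max #2 returns 38:
  remove root 38; move last element -46 to root → [-46, 29, 33, -11, -20, -34, 31]
  -46 vs larger child 33 at index 2, swap → [33, 29, -46, -11, -20, -34, 31]
  -46 vs larger child 31 at index 6, swap → [33, 29, 31, -11, -20, -34, -46]
extract-max #3 returns 33:
  remove root 33; move last element -46 to root → [-46, 29, 31, -11, -20, -34]
  -46 vs larger child 31 at index 2, swap → [31, 29, -46, -11, -20, -34]
  -46 vs only child -34 at index 5, swap → [31, 29, -34, -11, -20, -46]
extract-max #4 returns 31:
  remove root 31; move last element -46 to root → [-46, 29, -34, -11, -20]
  -46 vs larger child 29 at index 1, swap → [29, -46, -34, -11, -20]
  -46 vs larger child -11 at index 3, swap → [29, -11, -34, -46, -20]
extract-max #5 returns 29:
  remove root 29; move last element -20 to root → [-20, -11, -34, -46]
  -20 vs larger child -11 at index 1, swap → [-11, -20, -34, -46]
extract-max #6 returns -11:
  remove root -11; move last element -46 to root → [-46, -20, -34]
  -46 vs larger child -20 at index 1, swap → [-20, -46, -34]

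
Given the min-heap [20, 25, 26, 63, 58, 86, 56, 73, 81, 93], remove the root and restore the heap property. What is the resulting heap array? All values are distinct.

remove root 20; move last element 93 to root → [93, 25, 26, 63, 58, 86, 56, 73, 81]
93 vs smaller child 25 at index 1, swap → [25, 93, 26, 63, 58, 86, 56, 73, 81]
93 vs smaller child 58 at index 4, swap → [25, 58, 26, 63, 93, 86, 56, 73, 81]

[25, 58, 26, 63, 93, 86, 56, 73, 81]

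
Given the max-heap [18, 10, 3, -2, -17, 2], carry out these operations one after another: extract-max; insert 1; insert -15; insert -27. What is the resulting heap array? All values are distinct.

extract-max → returns 18:
  remove root 18; move last element 2 to root → [2, 10, 3, -2, -17]
  2 vs larger child 10 at index 1, swap → [10, 2, 3, -2, -17]
insert 1:
  append 1 at index 5 → [10, 2, 3, -2, -17, 1] (no swap needed)
insert -15:
  append -15 at index 6 → [10, 2, 3, -2, -17, 1, -15] (no swap needed)
insert -27:
  append -27 at index 7 → [10, 2, 3, -2, -17, 1, -15, -27] (no swap needed)

[10, 2, 3, -2, -17, 1, -15, -27]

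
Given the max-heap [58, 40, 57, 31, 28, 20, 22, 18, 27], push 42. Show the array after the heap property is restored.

[58, 42, 57, 31, 40, 20, 22, 18, 27, 28]

append 42 at index 9 → [58, 40, 57, 31, 28, 20, 22, 18, 27, 42]
42 > parent 28 at index 4, swap → [58, 40, 57, 31, 42, 20, 22, 18, 27, 28]
42 > parent 40 at index 1, swap → [58, 42, 57, 31, 40, 20, 22, 18, 27, 28]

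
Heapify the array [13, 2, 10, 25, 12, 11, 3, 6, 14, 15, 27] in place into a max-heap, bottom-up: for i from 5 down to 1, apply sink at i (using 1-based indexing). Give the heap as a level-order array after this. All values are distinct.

sift down from index 5:
  12 vs larger child 27 at index 11, swap → [13, 2, 10, 25, 27, 11, 3, 6, 14, 15, 12]
sift down from index 4: already satisfies heap property
sift down from index 3:
  10 vs larger child 11 at index 6, swap → [13, 2, 11, 25, 27, 10, 3, 6, 14, 15, 12]
sift down from index 2:
  2 vs larger child 27 at index 5, swap → [13, 27, 11, 25, 2, 10, 3, 6, 14, 15, 12]
  2 vs larger child 15 at index 10, swap → [13, 27, 11, 25, 15, 10, 3, 6, 14, 2, 12]
sift down from index 1:
  13 vs larger child 27 at index 2, swap → [27, 13, 11, 25, 15, 10, 3, 6, 14, 2, 12]
  13 vs larger child 25 at index 4, swap → [27, 25, 11, 13, 15, 10, 3, 6, 14, 2, 12]
  13 vs larger child 14 at index 9, swap → [27, 25, 11, 14, 15, 10, 3, 6, 13, 2, 12]

[27, 25, 11, 14, 15, 10, 3, 6, 13, 2, 12]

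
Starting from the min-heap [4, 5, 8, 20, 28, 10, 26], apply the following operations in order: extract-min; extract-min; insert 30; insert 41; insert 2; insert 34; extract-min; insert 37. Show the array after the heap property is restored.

extract-min → returns 4:
  remove root 4; move last element 26 to root → [26, 5, 8, 20, 28, 10]
  26 vs smaller child 5 at index 1, swap → [5, 26, 8, 20, 28, 10]
  26 vs smaller child 20 at index 3, swap → [5, 20, 8, 26, 28, 10]
extract-min → returns 5:
  remove root 5; move last element 10 to root → [10, 20, 8, 26, 28]
  10 vs smaller child 8 at index 2, swap → [8, 20, 10, 26, 28]
insert 30:
  append 30 at index 5 → [8, 20, 10, 26, 28, 30] (no swap needed)
insert 41:
  append 41 at index 6 → [8, 20, 10, 26, 28, 30, 41] (no swap needed)
insert 2:
  append 2 at index 7 → [8, 20, 10, 26, 28, 30, 41, 2]
  2 < parent 26 at index 3, swap → [8, 20, 10, 2, 28, 30, 41, 26]
  2 < parent 20 at index 1, swap → [8, 2, 10, 20, 28, 30, 41, 26]
  2 < parent 8 at index 0, swap → [2, 8, 10, 20, 28, 30, 41, 26]
insert 34:
  append 34 at index 8 → [2, 8, 10, 20, 28, 30, 41, 26, 34] (no swap needed)
extract-min → returns 2:
  remove root 2; move last element 34 to root → [34, 8, 10, 20, 28, 30, 41, 26]
  34 vs smaller child 8 at index 1, swap → [8, 34, 10, 20, 28, 30, 41, 26]
  34 vs smaller child 20 at index 3, swap → [8, 20, 10, 34, 28, 30, 41, 26]
  34 vs only child 26 at index 7, swap → [8, 20, 10, 26, 28, 30, 41, 34]
insert 37:
  append 37 at index 8 → [8, 20, 10, 26, 28, 30, 41, 34, 37] (no swap needed)

[8, 20, 10, 26, 28, 30, 41, 34, 37]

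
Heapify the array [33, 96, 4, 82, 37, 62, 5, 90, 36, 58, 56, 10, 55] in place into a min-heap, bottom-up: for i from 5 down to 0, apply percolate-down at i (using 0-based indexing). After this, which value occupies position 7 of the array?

90

sift down from index 5:
  62 vs smaller child 10 at index 11, swap → [33, 96, 4, 82, 37, 10, 5, 90, 36, 58, 56, 62, 55]
sift down from index 4: already satisfies heap property
sift down from index 3:
  82 vs smaller child 36 at index 8, swap → [33, 96, 4, 36, 37, 10, 5, 90, 82, 58, 56, 62, 55]
sift down from index 2: already satisfies heap property
sift down from index 1:
  96 vs smaller child 36 at index 3, swap → [33, 36, 4, 96, 37, 10, 5, 90, 82, 58, 56, 62, 55]
  96 vs smaller child 82 at index 8, swap → [33, 36, 4, 82, 37, 10, 5, 90, 96, 58, 56, 62, 55]
sift down from index 0:
  33 vs smaller child 4 at index 2, swap → [4, 36, 33, 82, 37, 10, 5, 90, 96, 58, 56, 62, 55]
  33 vs smaller child 5 at index 6, swap → [4, 36, 5, 82, 37, 10, 33, 90, 96, 58, 56, 62, 55]
resulting array: [4, 36, 5, 82, 37, 10, 33, 90, 96, 58, 56, 62, 55]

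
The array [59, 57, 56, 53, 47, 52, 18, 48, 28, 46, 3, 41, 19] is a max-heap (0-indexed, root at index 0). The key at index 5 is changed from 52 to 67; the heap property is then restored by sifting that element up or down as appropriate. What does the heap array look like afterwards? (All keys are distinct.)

set index 5 from 52 to 67 → [59, 57, 56, 53, 47, 67, 18, 48, 28, 46, 3, 41, 19]
67 > parent 56 at index 2, swap → [59, 57, 67, 53, 47, 56, 18, 48, 28, 46, 3, 41, 19]
67 > parent 59 at index 0, swap → [67, 57, 59, 53, 47, 56, 18, 48, 28, 46, 3, 41, 19]

[67, 57, 59, 53, 47, 56, 18, 48, 28, 46, 3, 41, 19]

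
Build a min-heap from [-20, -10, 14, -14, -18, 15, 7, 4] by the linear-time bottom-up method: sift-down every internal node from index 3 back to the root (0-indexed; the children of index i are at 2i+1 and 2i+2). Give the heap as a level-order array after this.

sift down from index 3: already satisfies heap property
sift down from index 2:
  14 vs smaller child 7 at index 6, swap → [-20, -10, 7, -14, -18, 15, 14, 4]
sift down from index 1:
  -10 vs smaller child -18 at index 4, swap → [-20, -18, 7, -14, -10, 15, 14, 4]
sift down from index 0: already satisfies heap property

[-20, -18, 7, -14, -10, 15, 14, 4]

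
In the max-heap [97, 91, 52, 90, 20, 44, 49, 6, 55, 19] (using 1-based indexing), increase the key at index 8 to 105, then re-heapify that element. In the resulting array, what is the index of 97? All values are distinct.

set index 8 from 6 to 105 → [97, 91, 52, 90, 20, 44, 49, 105, 55, 19]
105 > parent 90 at index 4, swap → [97, 91, 52, 105, 20, 44, 49, 90, 55, 19]
105 > parent 91 at index 2, swap → [97, 105, 52, 91, 20, 44, 49, 90, 55, 19]
105 > parent 97 at index 1, swap → [105, 97, 52, 91, 20, 44, 49, 90, 55, 19]
resulting array: [105, 97, 52, 91, 20, 44, 49, 90, 55, 19]

2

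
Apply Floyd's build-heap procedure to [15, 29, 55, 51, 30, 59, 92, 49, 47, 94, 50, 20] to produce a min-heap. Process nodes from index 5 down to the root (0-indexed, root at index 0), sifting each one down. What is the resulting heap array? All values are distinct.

sift down from index 5:
  59 vs only child 20 at index 11, swap → [15, 29, 55, 51, 30, 20, 92, 49, 47, 94, 50, 59]
sift down from index 4: already satisfies heap property
sift down from index 3:
  51 vs smaller child 47 at index 8, swap → [15, 29, 55, 47, 30, 20, 92, 49, 51, 94, 50, 59]
sift down from index 2:
  55 vs smaller child 20 at index 5, swap → [15, 29, 20, 47, 30, 55, 92, 49, 51, 94, 50, 59]
sift down from index 1: already satisfies heap property
sift down from index 0: already satisfies heap property

[15, 29, 20, 47, 30, 55, 92, 49, 51, 94, 50, 59]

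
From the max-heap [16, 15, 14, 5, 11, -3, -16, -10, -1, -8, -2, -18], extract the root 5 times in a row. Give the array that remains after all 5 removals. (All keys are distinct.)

[-1, -2, -3, -8, -10, -18, -16]

extract-max #1 returns 16:
  remove root 16; move last element -18 to root → [-18, 15, 14, 5, 11, -3, -16, -10, -1, -8, -2]
  -18 vs larger child 15 at index 1, swap → [15, -18, 14, 5, 11, -3, -16, -10, -1, -8, -2]
  -18 vs larger child 11 at index 4, swap → [15, 11, 14, 5, -18, -3, -16, -10, -1, -8, -2]
  -18 vs larger child -2 at index 10, swap → [15, 11, 14, 5, -2, -3, -16, -10, -1, -8, -18]
extract-max #2 returns 15:
  remove root 15; move last element -18 to root → [-18, 11, 14, 5, -2, -3, -16, -10, -1, -8]
  -18 vs larger child 14 at index 2, swap → [14, 11, -18, 5, -2, -3, -16, -10, -1, -8]
  -18 vs larger child -3 at index 5, swap → [14, 11, -3, 5, -2, -18, -16, -10, -1, -8]
extract-max #3 returns 14:
  remove root 14; move last element -8 to root → [-8, 11, -3, 5, -2, -18, -16, -10, -1]
  -8 vs larger child 11 at index 1, swap → [11, -8, -3, 5, -2, -18, -16, -10, -1]
  -8 vs larger child 5 at index 3, swap → [11, 5, -3, -8, -2, -18, -16, -10, -1]
  -8 vs larger child -1 at index 8, swap → [11, 5, -3, -1, -2, -18, -16, -10, -8]
extract-max #4 returns 11:
  remove root 11; move last element -8 to root → [-8, 5, -3, -1, -2, -18, -16, -10]
  -8 vs larger child 5 at index 1, swap → [5, -8, -3, -1, -2, -18, -16, -10]
  -8 vs larger child -1 at index 3, swap → [5, -1, -3, -8, -2, -18, -16, -10]
extract-max #5 returns 5:
  remove root 5; move last element -10 to root → [-10, -1, -3, -8, -2, -18, -16]
  -10 vs larger child -1 at index 1, swap → [-1, -10, -3, -8, -2, -18, -16]
  -10 vs larger child -2 at index 4, swap → [-1, -2, -3, -8, -10, -18, -16]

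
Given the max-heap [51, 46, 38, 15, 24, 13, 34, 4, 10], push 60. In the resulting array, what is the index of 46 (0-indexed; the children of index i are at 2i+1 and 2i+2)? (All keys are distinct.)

4

append 60 at index 9 → [51, 46, 38, 15, 24, 13, 34, 4, 10, 60]
60 > parent 24 at index 4, swap → [51, 46, 38, 15, 60, 13, 34, 4, 10, 24]
60 > parent 46 at index 1, swap → [51, 60, 38, 15, 46, 13, 34, 4, 10, 24]
60 > parent 51 at index 0, swap → [60, 51, 38, 15, 46, 13, 34, 4, 10, 24]
resulting array: [60, 51, 38, 15, 46, 13, 34, 4, 10, 24]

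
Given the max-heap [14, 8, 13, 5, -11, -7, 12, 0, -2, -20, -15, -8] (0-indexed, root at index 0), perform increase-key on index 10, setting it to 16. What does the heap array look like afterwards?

set index 10 from -15 to 16 → [14, 8, 13, 5, -11, -7, 12, 0, -2, -20, 16, -8]
16 > parent -11 at index 4, swap → [14, 8, 13, 5, 16, -7, 12, 0, -2, -20, -11, -8]
16 > parent 8 at index 1, swap → [14, 16, 13, 5, 8, -7, 12, 0, -2, -20, -11, -8]
16 > parent 14 at index 0, swap → [16, 14, 13, 5, 8, -7, 12, 0, -2, -20, -11, -8]

[16, 14, 13, 5, 8, -7, 12, 0, -2, -20, -11, -8]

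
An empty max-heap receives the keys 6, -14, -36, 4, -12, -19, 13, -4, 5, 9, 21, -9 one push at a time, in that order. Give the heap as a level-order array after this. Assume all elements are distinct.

[21, 13, 6, 4, 9, -9, -19, -14, -4, -12, 5, -36]

Insert 6:
  append 6 at index 0 → [6] (no swap needed)
Insert -14:
  append -14 at index 1 → [6, -14] (no swap needed)
Insert -36:
  append -36 at index 2 → [6, -14, -36] (no swap needed)
Insert 4:
  append 4 at index 3 → [6, -14, -36, 4]
  4 > parent -14 at index 1, swap → [6, 4, -36, -14]
Insert -12:
  append -12 at index 4 → [6, 4, -36, -14, -12] (no swap needed)
Insert -19:
  append -19 at index 5 → [6, 4, -36, -14, -12, -19]
  -19 > parent -36 at index 2, swap → [6, 4, -19, -14, -12, -36]
Insert 13:
  append 13 at index 6 → [6, 4, -19, -14, -12, -36, 13]
  13 > parent -19 at index 2, swap → [6, 4, 13, -14, -12, -36, -19]
  13 > parent 6 at index 0, swap → [13, 4, 6, -14, -12, -36, -19]
Insert -4:
  append -4 at index 7 → [13, 4, 6, -14, -12, -36, -19, -4]
  -4 > parent -14 at index 3, swap → [13, 4, 6, -4, -12, -36, -19, -14]
Insert 5:
  append 5 at index 8 → [13, 4, 6, -4, -12, -36, -19, -14, 5]
  5 > parent -4 at index 3, swap → [13, 4, 6, 5, -12, -36, -19, -14, -4]
  5 > parent 4 at index 1, swap → [13, 5, 6, 4, -12, -36, -19, -14, -4]
Insert 9:
  append 9 at index 9 → [13, 5, 6, 4, -12, -36, -19, -14, -4, 9]
  9 > parent -12 at index 4, swap → [13, 5, 6, 4, 9, -36, -19, -14, -4, -12]
  9 > parent 5 at index 1, swap → [13, 9, 6, 4, 5, -36, -19, -14, -4, -12]
Insert 21:
  append 21 at index 10 → [13, 9, 6, 4, 5, -36, -19, -14, -4, -12, 21]
  21 > parent 5 at index 4, swap → [13, 9, 6, 4, 21, -36, -19, -14, -4, -12, 5]
  21 > parent 9 at index 1, swap → [13, 21, 6, 4, 9, -36, -19, -14, -4, -12, 5]
  21 > parent 13 at index 0, swap → [21, 13, 6, 4, 9, -36, -19, -14, -4, -12, 5]
Insert -9:
  append -9 at index 11 → [21, 13, 6, 4, 9, -36, -19, -14, -4, -12, 5, -9]
  -9 > parent -36 at index 5, swap → [21, 13, 6, 4, 9, -9, -19, -14, -4, -12, 5, -36]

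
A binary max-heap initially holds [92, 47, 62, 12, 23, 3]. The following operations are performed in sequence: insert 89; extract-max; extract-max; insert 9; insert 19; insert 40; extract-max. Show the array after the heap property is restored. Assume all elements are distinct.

[47, 40, 19, 12, 23, 3, 9]

insert 89:
  append 89 at index 6 → [92, 47, 62, 12, 23, 3, 89]
  89 > parent 62 at index 2, swap → [92, 47, 89, 12, 23, 3, 62]
extract-max → returns 92:
  remove root 92; move last element 62 to root → [62, 47, 89, 12, 23, 3]
  62 vs larger child 89 at index 2, swap → [89, 47, 62, 12, 23, 3]
extract-max → returns 89:
  remove root 89; move last element 3 to root → [3, 47, 62, 12, 23]
  3 vs larger child 62 at index 2, swap → [62, 47, 3, 12, 23]
insert 9:
  append 9 at index 5 → [62, 47, 3, 12, 23, 9]
  9 > parent 3 at index 2, swap → [62, 47, 9, 12, 23, 3]
insert 19:
  append 19 at index 6 → [62, 47, 9, 12, 23, 3, 19]
  19 > parent 9 at index 2, swap → [62, 47, 19, 12, 23, 3, 9]
insert 40:
  append 40 at index 7 → [62, 47, 19, 12, 23, 3, 9, 40]
  40 > parent 12 at index 3, swap → [62, 47, 19, 40, 23, 3, 9, 12]
extract-max → returns 62:
  remove root 62; move last element 12 to root → [12, 47, 19, 40, 23, 3, 9]
  12 vs larger child 47 at index 1, swap → [47, 12, 19, 40, 23, 3, 9]
  12 vs larger child 40 at index 3, swap → [47, 40, 19, 12, 23, 3, 9]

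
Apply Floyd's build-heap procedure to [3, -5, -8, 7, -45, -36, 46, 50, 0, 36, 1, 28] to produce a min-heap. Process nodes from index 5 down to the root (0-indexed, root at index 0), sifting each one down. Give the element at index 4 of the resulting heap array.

sift down from index 5: already satisfies heap property
sift down from index 4: already satisfies heap property
sift down from index 3:
  7 vs smaller child 0 at index 8, swap → [3, -5, -8, 0, -45, -36, 46, 50, 7, 36, 1, 28]
sift down from index 2:
  -8 vs smaller child -36 at index 5, swap → [3, -5, -36, 0, -45, -8, 46, 50, 7, 36, 1, 28]
sift down from index 1:
  -5 vs smaller child -45 at index 4, swap → [3, -45, -36, 0, -5, -8, 46, 50, 7, 36, 1, 28]
sift down from index 0:
  3 vs smaller child -45 at index 1, swap → [-45, 3, -36, 0, -5, -8, 46, 50, 7, 36, 1, 28]
  3 vs smaller child -5 at index 4, swap → [-45, -5, -36, 0, 3, -8, 46, 50, 7, 36, 1, 28]
  3 vs smaller child 1 at index 10, swap → [-45, -5, -36, 0, 1, -8, 46, 50, 7, 36, 3, 28]
resulting array: [-45, -5, -36, 0, 1, -8, 46, 50, 7, 36, 3, 28]

1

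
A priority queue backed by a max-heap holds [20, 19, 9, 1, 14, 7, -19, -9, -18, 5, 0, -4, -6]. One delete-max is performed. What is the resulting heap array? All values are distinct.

[19, 14, 9, 1, 5, 7, -19, -9, -18, -6, 0, -4]

remove root 20; move last element -6 to root → [-6, 19, 9, 1, 14, 7, -19, -9, -18, 5, 0, -4]
-6 vs larger child 19 at index 1, swap → [19, -6, 9, 1, 14, 7, -19, -9, -18, 5, 0, -4]
-6 vs larger child 14 at index 4, swap → [19, 14, 9, 1, -6, 7, -19, -9, -18, 5, 0, -4]
-6 vs larger child 5 at index 9, swap → [19, 14, 9, 1, 5, 7, -19, -9, -18, -6, 0, -4]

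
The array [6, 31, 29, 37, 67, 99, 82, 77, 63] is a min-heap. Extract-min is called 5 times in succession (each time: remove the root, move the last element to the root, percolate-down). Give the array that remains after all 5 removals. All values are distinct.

[67, 77, 99, 82]

extract-min #1 returns 6:
  remove root 6; move last element 63 to root → [63, 31, 29, 37, 67, 99, 82, 77]
  63 vs smaller child 29 at index 2, swap → [29, 31, 63, 37, 67, 99, 82, 77]
extract-min #2 returns 29:
  remove root 29; move last element 77 to root → [77, 31, 63, 37, 67, 99, 82]
  77 vs smaller child 31 at index 1, swap → [31, 77, 63, 37, 67, 99, 82]
  77 vs smaller child 37 at index 3, swap → [31, 37, 63, 77, 67, 99, 82]
extract-min #3 returns 31:
  remove root 31; move last element 82 to root → [82, 37, 63, 77, 67, 99]
  82 vs smaller child 37 at index 1, swap → [37, 82, 63, 77, 67, 99]
  82 vs smaller child 67 at index 4, swap → [37, 67, 63, 77, 82, 99]
extract-min #4 returns 37:
  remove root 37; move last element 99 to root → [99, 67, 63, 77, 82]
  99 vs smaller child 63 at index 2, swap → [63, 67, 99, 77, 82]
extract-min #5 returns 63:
  remove root 63; move last element 82 to root → [82, 67, 99, 77]
  82 vs smaller child 67 at index 1, swap → [67, 82, 99, 77]
  82 vs only child 77 at index 3, swap → [67, 77, 99, 82]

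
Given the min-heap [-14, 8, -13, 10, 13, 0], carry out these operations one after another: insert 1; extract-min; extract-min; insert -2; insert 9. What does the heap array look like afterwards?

insert 1:
  append 1 at index 6 → [-14, 8, -13, 10, 13, 0, 1] (no swap needed)
extract-min → returns -14:
  remove root -14; move last element 1 to root → [1, 8, -13, 10, 13, 0]
  1 vs smaller child -13 at index 2, swap → [-13, 8, 1, 10, 13, 0]
  1 vs only child 0 at index 5, swap → [-13, 8, 0, 10, 13, 1]
extract-min → returns -13:
  remove root -13; move last element 1 to root → [1, 8, 0, 10, 13]
  1 vs smaller child 0 at index 2, swap → [0, 8, 1, 10, 13]
insert -2:
  append -2 at index 5 → [0, 8, 1, 10, 13, -2]
  -2 < parent 1 at index 2, swap → [0, 8, -2, 10, 13, 1]
  -2 < parent 0 at index 0, swap → [-2, 8, 0, 10, 13, 1]
insert 9:
  append 9 at index 6 → [-2, 8, 0, 10, 13, 1, 9] (no swap needed)

[-2, 8, 0, 10, 13, 1, 9]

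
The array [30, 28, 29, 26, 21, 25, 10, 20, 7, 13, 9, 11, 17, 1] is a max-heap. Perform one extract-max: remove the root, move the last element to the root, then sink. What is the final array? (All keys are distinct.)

remove root 30; move last element 1 to root → [1, 28, 29, 26, 21, 25, 10, 20, 7, 13, 9, 11, 17]
1 vs larger child 29 at index 2, swap → [29, 28, 1, 26, 21, 25, 10, 20, 7, 13, 9, 11, 17]
1 vs larger child 25 at index 5, swap → [29, 28, 25, 26, 21, 1, 10, 20, 7, 13, 9, 11, 17]
1 vs larger child 17 at index 12, swap → [29, 28, 25, 26, 21, 17, 10, 20, 7, 13, 9, 11, 1]

[29, 28, 25, 26, 21, 17, 10, 20, 7, 13, 9, 11, 1]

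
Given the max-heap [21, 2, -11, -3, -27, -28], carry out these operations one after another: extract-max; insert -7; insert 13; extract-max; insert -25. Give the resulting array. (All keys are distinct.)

[2, -3, -7, -28, -27, -11, -25]

extract-max → returns 21:
  remove root 21; move last element -28 to root → [-28, 2, -11, -3, -27]
  -28 vs larger child 2 at index 1, swap → [2, -28, -11, -3, -27]
  -28 vs larger child -3 at index 3, swap → [2, -3, -11, -28, -27]
insert -7:
  append -7 at index 5 → [2, -3, -11, -28, -27, -7]
  -7 > parent -11 at index 2, swap → [2, -3, -7, -28, -27, -11]
insert 13:
  append 13 at index 6 → [2, -3, -7, -28, -27, -11, 13]
  13 > parent -7 at index 2, swap → [2, -3, 13, -28, -27, -11, -7]
  13 > parent 2 at index 0, swap → [13, -3, 2, -28, -27, -11, -7]
extract-max → returns 13:
  remove root 13; move last element -7 to root → [-7, -3, 2, -28, -27, -11]
  -7 vs larger child 2 at index 2, swap → [2, -3, -7, -28, -27, -11]
insert -25:
  append -25 at index 6 → [2, -3, -7, -28, -27, -11, -25] (no swap needed)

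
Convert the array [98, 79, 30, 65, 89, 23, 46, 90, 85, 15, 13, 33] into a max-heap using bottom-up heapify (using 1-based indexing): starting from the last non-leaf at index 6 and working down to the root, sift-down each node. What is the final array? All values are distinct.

sift down from index 6:
  23 vs only child 33 at index 12, swap → [98, 79, 30, 65, 89, 33, 46, 90, 85, 15, 13, 23]
sift down from index 5: already satisfies heap property
sift down from index 4:
  65 vs larger child 90 at index 8, swap → [98, 79, 30, 90, 89, 33, 46, 65, 85, 15, 13, 23]
sift down from index 3:
  30 vs larger child 46 at index 7, swap → [98, 79, 46, 90, 89, 33, 30, 65, 85, 15, 13, 23]
sift down from index 2:
  79 vs larger child 90 at index 4, swap → [98, 90, 46, 79, 89, 33, 30, 65, 85, 15, 13, 23]
  79 vs larger child 85 at index 9, swap → [98, 90, 46, 85, 89, 33, 30, 65, 79, 15, 13, 23]
sift down from index 1: already satisfies heap property

[98, 90, 46, 85, 89, 33, 30, 65, 79, 15, 13, 23]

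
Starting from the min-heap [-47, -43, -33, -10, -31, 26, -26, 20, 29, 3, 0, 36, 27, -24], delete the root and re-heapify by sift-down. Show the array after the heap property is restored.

remove root -47; move last element -24 to root → [-24, -43, -33, -10, -31, 26, -26, 20, 29, 3, 0, 36, 27]
-24 vs smaller child -43 at index 1, swap → [-43, -24, -33, -10, -31, 26, -26, 20, 29, 3, 0, 36, 27]
-24 vs smaller child -31 at index 4, swap → [-43, -31, -33, -10, -24, 26, -26, 20, 29, 3, 0, 36, 27]

[-43, -31, -33, -10, -24, 26, -26, 20, 29, 3, 0, 36, 27]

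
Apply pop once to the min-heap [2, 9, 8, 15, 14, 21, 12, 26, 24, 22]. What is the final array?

[8, 9, 12, 15, 14, 21, 22, 26, 24]

remove root 2; move last element 22 to root → [22, 9, 8, 15, 14, 21, 12, 26, 24]
22 vs smaller child 8 at index 2, swap → [8, 9, 22, 15, 14, 21, 12, 26, 24]
22 vs smaller child 12 at index 6, swap → [8, 9, 12, 15, 14, 21, 22, 26, 24]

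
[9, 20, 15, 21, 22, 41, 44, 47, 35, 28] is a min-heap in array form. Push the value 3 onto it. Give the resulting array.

append 3 at index 10 → [9, 20, 15, 21, 22, 41, 44, 47, 35, 28, 3]
3 < parent 22 at index 4, swap → [9, 20, 15, 21, 3, 41, 44, 47, 35, 28, 22]
3 < parent 20 at index 1, swap → [9, 3, 15, 21, 20, 41, 44, 47, 35, 28, 22]
3 < parent 9 at index 0, swap → [3, 9, 15, 21, 20, 41, 44, 47, 35, 28, 22]

[3, 9, 15, 21, 20, 41, 44, 47, 35, 28, 22]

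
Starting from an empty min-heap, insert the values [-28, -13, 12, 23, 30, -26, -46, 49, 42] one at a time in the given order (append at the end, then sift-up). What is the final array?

Insert -28:
  append -28 at index 0 → [-28] (no swap needed)
Insert -13:
  append -13 at index 1 → [-28, -13] (no swap needed)
Insert 12:
  append 12 at index 2 → [-28, -13, 12] (no swap needed)
Insert 23:
  append 23 at index 3 → [-28, -13, 12, 23] (no swap needed)
Insert 30:
  append 30 at index 4 → [-28, -13, 12, 23, 30] (no swap needed)
Insert -26:
  append -26 at index 5 → [-28, -13, 12, 23, 30, -26]
  -26 < parent 12 at index 2, swap → [-28, -13, -26, 23, 30, 12]
Insert -46:
  append -46 at index 6 → [-28, -13, -26, 23, 30, 12, -46]
  -46 < parent -26 at index 2, swap → [-28, -13, -46, 23, 30, 12, -26]
  -46 < parent -28 at index 0, swap → [-46, -13, -28, 23, 30, 12, -26]
Insert 49:
  append 49 at index 7 → [-46, -13, -28, 23, 30, 12, -26, 49] (no swap needed)
Insert 42:
  append 42 at index 8 → [-46, -13, -28, 23, 30, 12, -26, 49, 42] (no swap needed)

[-46, -13, -28, 23, 30, 12, -26, 49, 42]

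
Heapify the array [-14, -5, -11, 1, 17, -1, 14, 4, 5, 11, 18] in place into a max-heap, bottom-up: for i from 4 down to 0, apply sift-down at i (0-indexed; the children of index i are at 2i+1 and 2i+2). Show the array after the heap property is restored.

[18, 17, 14, 5, 11, -1, -11, 4, 1, -14, -5]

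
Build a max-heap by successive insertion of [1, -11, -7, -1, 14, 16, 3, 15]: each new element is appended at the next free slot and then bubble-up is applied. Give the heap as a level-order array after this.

Insert 1:
  append 1 at index 0 → [1] (no swap needed)
Insert -11:
  append -11 at index 1 → [1, -11] (no swap needed)
Insert -7:
  append -7 at index 2 → [1, -11, -7] (no swap needed)
Insert -1:
  append -1 at index 3 → [1, -11, -7, -1]
  -1 > parent -11 at index 1, swap → [1, -1, -7, -11]
Insert 14:
  append 14 at index 4 → [1, -1, -7, -11, 14]
  14 > parent -1 at index 1, swap → [1, 14, -7, -11, -1]
  14 > parent 1 at index 0, swap → [14, 1, -7, -11, -1]
Insert 16:
  append 16 at index 5 → [14, 1, -7, -11, -1, 16]
  16 > parent -7 at index 2, swap → [14, 1, 16, -11, -1, -7]
  16 > parent 14 at index 0, swap → [16, 1, 14, -11, -1, -7]
Insert 3:
  append 3 at index 6 → [16, 1, 14, -11, -1, -7, 3] (no swap needed)
Insert 15:
  append 15 at index 7 → [16, 1, 14, -11, -1, -7, 3, 15]
  15 > parent -11 at index 3, swap → [16, 1, 14, 15, -1, -7, 3, -11]
  15 > parent 1 at index 1, swap → [16, 15, 14, 1, -1, -7, 3, -11]

[16, 15, 14, 1, -1, -7, 3, -11]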